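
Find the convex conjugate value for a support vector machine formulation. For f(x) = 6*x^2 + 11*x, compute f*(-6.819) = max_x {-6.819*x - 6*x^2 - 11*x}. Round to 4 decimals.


f*(y) = sup_x {y*x - a*x^2 - b*x} = sup_x {(y-b)*x - a*x^2}
FOC: (y - b) - 2a*x = 0 => x* = (y - b)/(2a)
x* = (-6.819 - 11)/(2*6) = -1.4849
f*(-6.819) = (y-b)^2/(4a) = (-6.819 - 11)^2/(4*6)
= 317.5168/24 = 13.2299


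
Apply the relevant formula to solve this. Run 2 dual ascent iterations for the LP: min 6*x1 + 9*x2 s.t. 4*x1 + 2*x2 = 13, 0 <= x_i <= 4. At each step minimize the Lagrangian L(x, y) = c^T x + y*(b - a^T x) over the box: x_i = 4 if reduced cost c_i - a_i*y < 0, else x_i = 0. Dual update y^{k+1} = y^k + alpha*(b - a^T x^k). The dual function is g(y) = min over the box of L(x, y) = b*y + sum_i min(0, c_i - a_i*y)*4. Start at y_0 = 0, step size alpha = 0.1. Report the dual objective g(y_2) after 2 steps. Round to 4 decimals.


Dual ascent for LP: min 6*x1 + 9*x2, 4*x1 + 2*x2 = 13, 0 <= x_i <= 4
Step 1: y^k = 0.0, reduced costs: (6.0, 9.0)
  x^k = (0.0, 0.0), subgradient = b - a^T x = 13.0
  y^{k+1} = 0.0 + 0.1*13.0 = 1.3
Step 2: y^k = 1.3, reduced costs: (0.8, 6.4)
  x^k = (0.0, 0.0), subgradient = b - a^T x = 13.0
  y^{k+1} = 1.3 + 0.1*13.0 = 2.6
Dual objective at y_2 = 2.6: reduced costs (-4.4, 3.8), box minimizer x = (4.0, 0.0)
g(y_2) = b*y + (c1 - a1*y)*x1 + (c2 - a2*y)*x2 = 13*2.6 + (-4.4)*4.0 + 3.8*0.0 = 33.8 - 17.6 + 0.0 = 16.2


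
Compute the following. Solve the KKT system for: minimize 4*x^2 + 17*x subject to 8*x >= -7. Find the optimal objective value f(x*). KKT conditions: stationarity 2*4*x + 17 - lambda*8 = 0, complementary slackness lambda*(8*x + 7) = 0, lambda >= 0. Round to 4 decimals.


Step 1: Try lambda = 0 (constraint inactive).
x_unc = -17/(2*4) = -2.125
Check: 8*-2.125 = -17.0 < -7 -- violated!
Step 2: Constraint must be active: 8*x = -7
x* = -7/8 = -0.875
lambda = (2*4*(-0.875) + 17)/8 = 1.25
Step 3: Compute optimal value.
f(x*) = 4*(-0.875)^2 + 17*(-0.875) = -11.8125


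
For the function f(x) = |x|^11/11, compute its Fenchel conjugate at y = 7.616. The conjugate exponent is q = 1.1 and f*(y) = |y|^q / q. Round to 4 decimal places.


The conjugate exponent q satisfies 1/p + 1/q = 1.
p = 11, so q = 11/(11 - 1) = 1.1
|y|^q = 7.616^1.1 = 9.3304
f*(7.616) = 9.3304 / 1.1 = 8.4822


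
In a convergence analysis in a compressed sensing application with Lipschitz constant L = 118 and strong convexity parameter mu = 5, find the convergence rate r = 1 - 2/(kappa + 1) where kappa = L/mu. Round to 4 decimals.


Step 1: Compute the condition number.
kappa = L/mu = 118/5 = 23.6
Step 2: Compute the convergence rate.
r = 1 - 2/(kappa + 1) = 1 - 2*mu/(L + mu) = (L - mu)/(L + mu) = 113/123 = 0.9187


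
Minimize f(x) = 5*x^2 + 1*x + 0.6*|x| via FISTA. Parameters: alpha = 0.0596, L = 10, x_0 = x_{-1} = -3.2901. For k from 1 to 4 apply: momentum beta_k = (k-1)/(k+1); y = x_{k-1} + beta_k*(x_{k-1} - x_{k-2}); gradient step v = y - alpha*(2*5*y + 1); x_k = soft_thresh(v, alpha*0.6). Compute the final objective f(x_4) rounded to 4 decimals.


FISTA on f(x) = 5*x^2 + 1*x + 0.6*|x|
L = 10, alpha = 0.0596
Iteration 1: beta = 0.0, y = -3.2901 + 0.0*(-3.2901 + 3.2901) = -3.2901
  grad(y) = -31.901, v = y - alpha*grad = -1.3888
  prox(v) = soft_thresh(-1.3888, 0.0358) = -1.353
Iteration 2: beta = 0.3333, y = -1.353 + 0.3333*(-1.353 + 3.2901) = -0.7074
  grad(y) = -6.0735, v = y - alpha*grad = -0.3454
  prox(v) = soft_thresh(-0.3454, 0.0358) = -0.3096
Iteration 3: beta = 0.5, y = -0.3096 + 0.5*(-0.3096 + 1.353) = 0.2121
  grad(y) = 3.121, v = y - alpha*grad = 0.0261
  prox(v) = soft_thresh(0.0261, 0.0358) = 0.0
Iteration 4: beta = 0.6, y = 0.0 + 0.6*(0.0 + 0.3096) = 0.1858
  grad(y) = 2.8577, v = y - alpha*grad = 0.0154
  prox(v) = soft_thresh(0.0154, 0.0358) = 0.0
f(x_4) = 5*0.0^2 + 1*0.0 + 0.6*|0.0| = 0.0


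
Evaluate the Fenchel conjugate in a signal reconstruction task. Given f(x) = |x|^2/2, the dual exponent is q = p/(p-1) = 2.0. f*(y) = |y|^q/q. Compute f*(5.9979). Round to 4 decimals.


The conjugate exponent q satisfies 1/p + 1/q = 1.
p = 2, so q = 2/(2 - 1) = 2.0
|y|^q = 5.9979^2.0 = 35.9748
f*(5.9979) = 35.9748 / 2.0 = 17.9874


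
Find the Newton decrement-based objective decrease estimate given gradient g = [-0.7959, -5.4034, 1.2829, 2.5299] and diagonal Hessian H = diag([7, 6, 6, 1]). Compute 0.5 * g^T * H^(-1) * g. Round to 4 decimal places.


Step 1: H is diagonal, so H^(-1) * g = [-0.1137, -0.9006, 0.2138, 2.5299].
Step 2: g^T H^(-1) g = sum_i g_i^2 / H_ii
  = (-0.7959)^2/7 + (-5.4034)^2/6 + (1.2829)^2/6 + (2.5299)^2/1
  = 0.0905 + 4.8661 + 0.2743 + 6.4004 = 11.6313
Step 3: Objective decrease = 0.5 * g^T H^(-1) g = 5.8157


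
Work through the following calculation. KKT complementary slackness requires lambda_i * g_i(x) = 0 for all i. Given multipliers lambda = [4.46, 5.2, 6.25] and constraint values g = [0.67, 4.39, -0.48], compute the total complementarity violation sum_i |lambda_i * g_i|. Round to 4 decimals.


KKT complementary slackness check:
lambda_1 * g_1 = 4.46 * 0.67 = 2.9882
lambda_2 * g_2 = 5.2 * 4.39 = 22.828
lambda_3 * g_3 = 6.25 * -0.48 = -3.0
Total violation = 2.9882 + 22.828 + 3.0 = 28.8162


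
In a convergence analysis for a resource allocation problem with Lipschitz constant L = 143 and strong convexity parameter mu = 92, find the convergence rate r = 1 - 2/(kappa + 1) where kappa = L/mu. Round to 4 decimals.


Step 1: Compute the condition number.
kappa = L/mu = 143/92 = 1.5543
Step 2: Compute the convergence rate.
r = 1 - 2/(kappa + 1) = 1 - 2*mu/(L + mu) = (L - mu)/(L + mu) = 51/235 = 0.217


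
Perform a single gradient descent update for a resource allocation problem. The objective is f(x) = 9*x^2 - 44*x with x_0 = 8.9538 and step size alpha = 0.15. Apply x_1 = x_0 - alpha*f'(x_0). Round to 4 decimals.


We compute the gradient at x_0 and apply the update.
f'(x) = 18*x - 44
f'(8.9538) = 18*8.9538 - 44 = 117.1684
x_1 = 8.9538 - 0.15*117.1684 = -8.6215


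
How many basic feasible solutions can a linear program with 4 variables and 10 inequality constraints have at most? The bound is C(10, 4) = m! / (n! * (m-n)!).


Each vertex corresponds to some choice of n active constraints out of m, so the number of vertices is at most C(m, n) = m! / (n!(m-n)!).
m = 10, n = 4
Numerator: 10 * 9 * 8 * 7
Denominator: 4! = 24
C(10, 4) = 210


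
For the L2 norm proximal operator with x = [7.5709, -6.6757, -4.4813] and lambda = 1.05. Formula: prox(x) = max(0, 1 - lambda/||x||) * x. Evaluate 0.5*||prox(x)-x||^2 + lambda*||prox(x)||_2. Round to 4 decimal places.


Step 1: Compute ||x||.
||x|| = 11.0438
Step 2: Compute scaling factor.
scale = max(0, 1 - 1.05/11.0438) = 0.9049
Step 3: prox(x) = [6.8511, -6.041, -4.0552]
||prox(x)|| = 9.9938
Step 4: Proximal objective.
0.5*||prox-x||^2 = 0.5513
lambda*||prox|| = 10.4935
Total = 11.0447


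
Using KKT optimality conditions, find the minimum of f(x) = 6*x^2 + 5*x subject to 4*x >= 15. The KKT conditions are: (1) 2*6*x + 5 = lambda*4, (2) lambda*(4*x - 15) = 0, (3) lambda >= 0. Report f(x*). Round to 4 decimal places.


Step 1: Try lambda = 0 (constraint inactive).
x_unc = -5/(2*6) = -0.4167
Check: 4*-0.4167 = -1.6668 < 15 -- violated!
Step 2: Constraint must be active: 4*x = 15
x* = 15/4 = 3.75
lambda = (2*6*3.75 + 5)/4 = 12.5
Step 3: Compute optimal value.
f(x*) = 6*3.75^2 + 5*3.75 = 103.125


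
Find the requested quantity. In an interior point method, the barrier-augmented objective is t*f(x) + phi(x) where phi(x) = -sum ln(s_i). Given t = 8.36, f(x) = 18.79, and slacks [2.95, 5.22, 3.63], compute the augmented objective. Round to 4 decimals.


Step 1: Compute log-barrier.
ln values: [1.0818, 1.6525, 1.2892]
phi = -(1.0818 + 1.6525 + 1.2892) = -4.0235
Step 2: Compute augmented objective.
t*f(x) = 8.36*18.79 = 157.0844
Total = 157.0844 - 4.0235 = 153.0609


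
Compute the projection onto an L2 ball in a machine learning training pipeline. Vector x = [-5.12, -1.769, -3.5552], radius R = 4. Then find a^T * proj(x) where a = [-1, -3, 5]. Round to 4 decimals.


Step 1: Compute ||x|| (intermediates to 6 decimals).
||x|| = sqrt((-5.12)^2 + (-1.769)^2 + (-3.5552)^2) = 6.479445
Step 2: Project.
Since ||x|| > R, scale = R/||x|| = 4/6.479445 = 0.617337, proj(x) = scale * x
proj(x) = [-3.160765, -1.092069, -2.194757]
Step 3: Dot product.
a^T * proj(x) = -1*(-3.160765) - 3*(-1.092069) + 5*(-2.194757) = -4.5368


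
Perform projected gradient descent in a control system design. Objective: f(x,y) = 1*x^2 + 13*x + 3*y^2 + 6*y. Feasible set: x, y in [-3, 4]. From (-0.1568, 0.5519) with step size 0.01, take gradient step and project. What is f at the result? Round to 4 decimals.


Step 1: Compute gradient at (-0.1568, 0.5519).
grad_x = 2*1*-0.1568 + 13 = 12.6864
grad_y = 2*3*0.5519 + 6 = 9.3114
Step 2: Gradient step.
x_raw = -0.1568 - 0.01*12.6864 = -0.2837
y_raw = 0.5519 - 0.01*9.3114 = 0.4588
Step 3: Project onto [-3, 4].
x_proj = clip(-0.2837) = -0.2837
y_proj = clip(0.4588) = 0.4588
Step 4: Evaluate f.
f(-0.2837, 0.4588) = -0.223


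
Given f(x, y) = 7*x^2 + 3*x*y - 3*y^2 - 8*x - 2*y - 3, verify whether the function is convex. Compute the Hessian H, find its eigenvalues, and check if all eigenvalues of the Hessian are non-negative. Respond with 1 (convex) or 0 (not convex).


The Hessian of f(x,y) = 7*x^2 + 3*x*y - 3*y^2 - 8*x - 2*y - 3 is:
H = [[14, 3], [3, -6]]
Trace = 14 - 6 = 8
Determinant = 14*-6 - (3)^2 = -93
Discriminant = (8)^2 - 4*-93 = 436.0
Eigenvalues: lambda_1 = -6.4403, lambda_2 = 14.4403
The function is not convex.

0


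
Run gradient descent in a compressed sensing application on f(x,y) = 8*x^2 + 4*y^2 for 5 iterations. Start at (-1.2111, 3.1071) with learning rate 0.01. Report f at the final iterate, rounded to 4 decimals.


Gradient descent on f(x,y) = 8*x^2 + 4*y^2.
Starting point: (-1.2111, 3.1071), alpha = 0.01
Step 1: grad_x = 2*8*-1.2111 = -19.3776, grad_y = 2*4*3.1071 = 24.8568
  x_1 = -1.2111 - 0.01*-19.3776 = -1.0173
  y_1 = 3.1071 - 0.01*24.8568 = 2.8585
Step 2: grad_x = 2*8*-1.0173 = -16.2772, grad_y = 2*4*2.8585 = 22.8683
  x_2 = -1.0173 - 0.01*-16.2772 = -0.8546
  y_2 = 2.8585 - 0.01*22.8683 = 2.6298
Step 3: grad_x = 2*8*-0.8546 = -13.6728, grad_y = 2*4*2.6298 = 21.0388
  x_3 = -0.8546 - 0.01*-13.6728 = -0.7178
  y_3 = 2.6298 - 0.01*21.0388 = 2.4195
Step 4: grad_x = 2*8*-0.7178 = -11.4852, grad_y = 2*4*2.4195 = 19.3557
  x_4 = -0.7178 - 0.01*-11.4852 = -0.603
  y_4 = 2.4195 - 0.01*19.3557 = 2.2259
Step 5: grad_x = 2*8*-0.603 = -9.6476, grad_y = 2*4*2.2259 = 17.8072
  x_5 = -0.603 - 0.01*-9.6476 = -0.5065
  y_5 = 2.2259 - 0.01*17.8072 = 2.0478
f(-0.5065, 2.0478) = 8*(-0.5065)^2 + 4*2.0478^2 = 18.8268


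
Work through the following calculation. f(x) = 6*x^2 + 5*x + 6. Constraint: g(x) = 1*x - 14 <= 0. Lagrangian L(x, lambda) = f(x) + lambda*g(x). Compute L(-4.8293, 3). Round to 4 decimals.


Step 1: Evaluate f(x).
f(-4.8293) = 6*(-4.8293)^2 + 5*(-4.8293) + 6 = 121.7863
Step 2: Evaluate g(x).
g(-4.8293) = 1*-4.8293 - 14 = -18.8293
Step 3: Compute Lagrangian.
L = 121.7863 + 3*-18.8293 = 65.2984


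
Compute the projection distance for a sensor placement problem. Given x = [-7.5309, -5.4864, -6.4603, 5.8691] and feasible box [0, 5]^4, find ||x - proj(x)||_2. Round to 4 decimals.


Project each component onto [0, 5].
clip(-7.5309) = 0.0, clip(-5.4864) = 0.0, clip(-6.4603) = 0.0, clip(5.8691) = 5.0
Projection = [0.0, 0.0, 0.0, 5.0]
Squared diffs: [56.7145, 30.1006, 41.7355, 0.7553]
Distance = sqrt(129.3059) = 11.3713


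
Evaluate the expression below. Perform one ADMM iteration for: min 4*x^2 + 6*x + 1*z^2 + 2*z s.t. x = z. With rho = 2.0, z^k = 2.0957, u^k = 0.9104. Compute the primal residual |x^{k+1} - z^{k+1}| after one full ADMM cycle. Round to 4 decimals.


ADMM iteration with rho = 2.0, z^k = 2.0957, u^k = 0.9104
Step 1: x-update.
Minimize 4*x^2 + 6*x + (2.0/2)*(x - 2.0957 + 0.9104)^2
FOC: (2*4 + 2.0)*x = -6 + 2.0*(2.0957 - 0.9104)
x^{k+1} = -0.3629
Step 2: z-update.
Minimize 1*z^2 + 2*z + (2.0/2)*(-0.3629 - z + 0.9104)^2
FOC: (2*1 + 2.0)*z = -2 + 2.0*(-0.3629 + 0.9104)
z^{k+1} = -0.2263
Step 3: u-update.
u^{k+1} = 0.9104 - 0.3629 + 0.2263 = 0.7737
Step 4: Primal residual = |-0.3629 + 0.2263| = 0.1367


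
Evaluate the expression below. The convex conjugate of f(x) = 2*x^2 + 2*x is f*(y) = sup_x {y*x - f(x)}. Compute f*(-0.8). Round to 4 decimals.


f*(y) = sup_x {y*x - a*x^2 - b*x} = sup_x {(y-b)*x - a*x^2}
FOC: (y - b) - 2a*x = 0 => x* = (y - b)/(2a)
x* = (-0.8 - 2)/(2*2) = -0.7
f*(-0.8) = (y-b)^2/(4a) = (-0.8 - 2)^2/(4*2)
= 7.84/8 = 0.98


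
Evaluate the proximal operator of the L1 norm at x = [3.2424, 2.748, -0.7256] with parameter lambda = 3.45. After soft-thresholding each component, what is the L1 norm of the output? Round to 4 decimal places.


Soft-thresholding with lambda = 3.45:
prox(3.2424) = sign(3.2424)*max(|3.2424| - 3.45, 0) = 0.0
prox(2.748) = sign(2.748)*max(|2.748| - 3.45, 0) = 0.0
prox(-0.7256) = sign(-0.7256)*max(|-0.7256| - 3.45, 0) = 0.0
prox(x) = [0.0, 0.0, 0.0]
||prox(x)||_1 = 0.0 + 0.0 + 0.0 = 0.0


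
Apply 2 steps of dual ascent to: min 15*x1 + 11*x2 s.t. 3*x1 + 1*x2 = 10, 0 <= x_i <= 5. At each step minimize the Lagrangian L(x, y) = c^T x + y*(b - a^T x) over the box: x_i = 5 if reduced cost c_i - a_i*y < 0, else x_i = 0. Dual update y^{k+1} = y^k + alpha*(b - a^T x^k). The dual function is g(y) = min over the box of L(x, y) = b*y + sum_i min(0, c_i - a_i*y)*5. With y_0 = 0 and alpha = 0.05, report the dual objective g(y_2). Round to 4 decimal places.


Dual ascent for LP: min 15*x1 + 11*x2, 3*x1 + 1*x2 = 10, 0 <= x_i <= 5
Step 1: y^k = 0.0, reduced costs: (15.0, 11.0)
  x^k = (0.0, 0.0), subgradient = b - a^T x = 10.0
  y^{k+1} = 0.0 + 0.05*10.0 = 0.5
Step 2: y^k = 0.5, reduced costs: (13.5, 10.5)
  x^k = (0.0, 0.0), subgradient = b - a^T x = 10.0
  y^{k+1} = 0.5 + 0.05*10.0 = 1.0
Dual objective at y_2 = 1.0: reduced costs (12.0, 10.0), box minimizer x = (0.0, 0.0)
g(y_2) = b*y + (c1 - a1*y)*x1 + (c2 - a2*y)*x2 = 10*1.0 + 12.0*0.0 + 10.0*0.0 = 10.0 + 0.0 + 0.0 = 10.0


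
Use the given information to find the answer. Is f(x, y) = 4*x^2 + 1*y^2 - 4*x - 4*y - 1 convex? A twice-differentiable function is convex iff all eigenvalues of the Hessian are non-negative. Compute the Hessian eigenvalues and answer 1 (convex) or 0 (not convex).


The Hessian of f(x,y) = 4*x^2 + 1*y^2 - 4*x - 4*y - 1 is:
H = [[8, 0], [0, 2]]
Trace = 8 + 2 = 10
Determinant = 8*2 - (0)^2 = 16
Discriminant = (10)^2 - 4*16 = 36.0
Eigenvalues: lambda_1 = 2.0, lambda_2 = 8.0
The function is convex.

1


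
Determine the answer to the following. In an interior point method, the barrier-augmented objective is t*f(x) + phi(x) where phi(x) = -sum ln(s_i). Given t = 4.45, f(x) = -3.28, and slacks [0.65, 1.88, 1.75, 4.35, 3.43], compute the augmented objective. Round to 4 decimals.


Step 1: Compute log-barrier.
ln values: [-0.4308, 0.6313, 0.5596, 1.4702, 1.2326]
phi = -(-0.4308 + 0.6313 + 0.5596 + 1.4702 + 1.2326) = -3.4628
Step 2: Compute augmented objective.
t*f(x) = 4.45*-3.28 = -14.596
Total = -14.596 - 3.4628 = -18.0588


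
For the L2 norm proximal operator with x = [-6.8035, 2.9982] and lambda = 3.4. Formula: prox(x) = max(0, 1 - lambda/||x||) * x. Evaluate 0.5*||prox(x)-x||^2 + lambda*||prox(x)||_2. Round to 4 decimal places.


Step 1: Compute ||x||.
||x|| = 7.4348
Step 2: Compute scaling factor.
scale = max(0, 1 - 3.4/7.4348) = 0.5427
Step 3: prox(x) = [-3.6922, 1.6271]
||prox(x)|| = 4.0348
Step 4: Proximal objective.
0.5*||prox-x||^2 = 5.78
lambda*||prox|| = 13.7183
Total = 19.4984


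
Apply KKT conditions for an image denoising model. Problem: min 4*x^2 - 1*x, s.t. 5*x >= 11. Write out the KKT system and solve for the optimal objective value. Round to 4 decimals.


Step 1: Try lambda = 0 (constraint inactive).
x_unc = 1/(2*4) = 0.125
Check: 5*0.125 = 0.625 < 11 -- violated!
Step 2: Constraint must be active: 5*x = 11
x* = 11/5 = 2.2
lambda = (2*4*2.2 - 1)/5 = 3.32
Step 3: Compute optimal value.
f(x*) = 4*2.2^2 - 1*2.2 = 17.16


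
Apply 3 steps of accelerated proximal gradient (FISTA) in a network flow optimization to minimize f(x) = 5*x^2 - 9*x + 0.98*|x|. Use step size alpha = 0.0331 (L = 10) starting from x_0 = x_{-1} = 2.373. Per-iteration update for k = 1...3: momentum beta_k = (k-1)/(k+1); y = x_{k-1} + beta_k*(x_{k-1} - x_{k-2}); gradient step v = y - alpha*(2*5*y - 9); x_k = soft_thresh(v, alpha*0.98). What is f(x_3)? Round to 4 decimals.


FISTA on f(x) = 5*x^2 - 9*x + 0.98*|x|
L = 10, alpha = 0.0331
Iteration 1: beta = 0.0, y = 2.373 + 0.0*(2.373 - 2.373) = 2.373
  grad(y) = 14.73, v = y - alpha*grad = 1.8854
  prox(v) = soft_thresh(1.8854, 0.0324) = 1.853
Iteration 2: beta = 0.3333, y = 1.853 + 0.3333*(1.853 - 2.373) = 1.6797
  grad(y) = 7.7967, v = y - alpha*grad = 1.4216
  prox(v) = soft_thresh(1.4216, 0.0324) = 1.3892
Iteration 3: beta = 0.5, y = 1.3892 + 0.5*(1.3892 - 1.853) = 1.1572
  grad(y) = 2.5724, v = y - alpha*grad = 1.0721
  prox(v) = soft_thresh(1.0721, 0.0324) = 1.0397
f(x_3) = 5*1.0397^2 - 9*1.0397 + 0.98*|1.0397| = -2.9336


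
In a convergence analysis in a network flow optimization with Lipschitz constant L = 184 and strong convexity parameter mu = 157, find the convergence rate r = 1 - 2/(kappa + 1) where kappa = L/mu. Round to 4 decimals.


Step 1: Compute the condition number.
kappa = L/mu = 184/157 = 1.172
Step 2: Compute the convergence rate.
r = 1 - 2/(kappa + 1) = 1 - 2*mu/(L + mu) = (L - mu)/(L + mu) = 27/341 = 0.0792


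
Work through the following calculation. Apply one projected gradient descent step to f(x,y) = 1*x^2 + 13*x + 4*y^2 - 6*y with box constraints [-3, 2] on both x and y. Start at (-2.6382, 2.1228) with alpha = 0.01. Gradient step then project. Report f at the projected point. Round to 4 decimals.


Step 1: Compute gradient at (-2.6382, 2.1228).
grad_x = 2*1*-2.6382 + 13 = 7.7236
grad_y = 2*4*2.1228 - 6 = 10.9824
Step 2: Gradient step.
x_raw = -2.6382 - 0.01*7.7236 = -2.7154
y_raw = 2.1228 - 0.01*10.9824 = 2.013
Step 3: Project onto [-3, 2].
x_proj = clip(-2.7154) = -2.7154
y_proj = clip(2.013) = 2.0
Step 4: Evaluate f.
f(-2.7154, 2.0) = -23.9271


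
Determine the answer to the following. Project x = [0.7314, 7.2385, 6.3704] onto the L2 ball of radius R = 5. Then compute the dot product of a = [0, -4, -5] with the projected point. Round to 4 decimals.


Step 1: Compute ||x|| (intermediates to 6 decimals).
||x|| = sqrt(0.7314^2 + 7.2385^2 + 6.3704^2) = 9.670203
Step 2: Project.
Since ||x|| > R, scale = R/||x|| = 5/9.670203 = 0.517052, proj(x) = scale * x
proj(x) = [0.378172, 3.742681, 3.293828]
Step 3: Dot product.
a^T * proj(x) = 0*0.378172 - 4*3.742681 - 5*3.293828 = -31.4399


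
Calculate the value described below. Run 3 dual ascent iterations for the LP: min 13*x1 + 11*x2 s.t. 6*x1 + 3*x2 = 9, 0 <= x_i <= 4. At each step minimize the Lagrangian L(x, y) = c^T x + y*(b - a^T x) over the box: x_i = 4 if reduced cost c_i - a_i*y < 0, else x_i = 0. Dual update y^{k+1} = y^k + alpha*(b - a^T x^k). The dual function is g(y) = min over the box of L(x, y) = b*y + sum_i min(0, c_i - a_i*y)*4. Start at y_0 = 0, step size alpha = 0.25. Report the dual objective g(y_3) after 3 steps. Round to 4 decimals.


Dual ascent for LP: min 13*x1 + 11*x2, 6*x1 + 3*x2 = 9, 0 <= x_i <= 4
Step 1: y^k = 0.0, reduced costs: (13.0, 11.0)
  x^k = (0.0, 0.0), subgradient = b - a^T x = 9.0
  y^{k+1} = 0.0 + 0.25*9.0 = 2.25
Step 2: y^k = 2.25, reduced costs: (-0.5, 4.25)
  x^k = (4.0, 0.0), subgradient = b - a^T x = -15.0
  y^{k+1} = 2.25 + 0.25*-15.0 = -1.5
Step 3: y^k = -1.5, reduced costs: (22.0, 15.5)
  x^k = (0.0, 0.0), subgradient = b - a^T x = 9.0
  y^{k+1} = -1.5 + 0.25*9.0 = 0.75
Dual objective at y_3 = 0.75: reduced costs (8.5, 8.75), box minimizer x = (0.0, 0.0)
g(y_3) = b*y + (c1 - a1*y)*x1 + (c2 - a2*y)*x2 = 9*0.75 + 8.5*0.0 + 8.75*0.0 = 6.75 + 0.0 + 0.0 = 6.75


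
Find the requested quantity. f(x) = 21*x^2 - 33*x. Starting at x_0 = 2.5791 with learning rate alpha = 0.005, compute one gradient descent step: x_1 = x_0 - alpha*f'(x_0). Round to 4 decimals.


We compute the gradient at x_0 and apply the update.
f'(x) = 42*x - 33
f'(2.5791) = 42*2.5791 - 33 = 75.3222
x_1 = 2.5791 - 0.005*75.3222 = 2.2025


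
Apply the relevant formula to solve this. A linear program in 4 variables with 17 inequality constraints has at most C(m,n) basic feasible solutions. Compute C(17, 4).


Each vertex corresponds to some choice of n active constraints out of m, so the number of vertices is at most C(m, n) = m! / (n!(m-n)!).
m = 17, n = 4
Numerator: 17 * 16 * 15 * 14
Denominator: 4! = 24
C(17, 4) = 2380


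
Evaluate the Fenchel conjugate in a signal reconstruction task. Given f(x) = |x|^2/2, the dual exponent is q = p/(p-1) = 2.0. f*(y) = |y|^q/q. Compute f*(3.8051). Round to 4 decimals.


The conjugate exponent q satisfies 1/p + 1/q = 1.
p = 2, so q = 2/(2 - 1) = 2.0
|y|^q = 3.8051^2.0 = 14.4788
f*(3.8051) = 14.4788 / 2.0 = 7.2394


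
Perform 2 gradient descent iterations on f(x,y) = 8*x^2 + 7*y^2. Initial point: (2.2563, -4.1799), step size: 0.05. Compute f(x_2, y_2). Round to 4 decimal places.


Gradient descent on f(x,y) = 8*x^2 + 7*y^2.
Starting point: (2.2563, -4.1799), alpha = 0.05
Step 1: grad_x = 2*8*2.2563 = 36.1008, grad_y = 2*7*-4.1799 = -58.5186
  x_1 = 2.2563 - 0.05*36.1008 = 0.4513
  y_1 = -4.1799 - 0.05*-58.5186 = -1.254
Step 2: grad_x = 2*8*0.4513 = 7.2202, grad_y = 2*7*-1.254 = -17.5556
  x_2 = 0.4513 - 0.05*7.2202 = 0.0903
  y_2 = -1.254 - 0.05*-17.5556 = -0.3762
f(0.0903, -0.3762) = 8*0.0903^2 + 7*(-0.3762)^2 = 1.0558


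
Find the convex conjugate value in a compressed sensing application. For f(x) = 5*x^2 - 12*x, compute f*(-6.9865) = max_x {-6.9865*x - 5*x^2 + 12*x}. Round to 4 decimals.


f*(y) = sup_x {y*x - a*x^2 - b*x} = sup_x {(y-b)*x - a*x^2}
FOC: (y - b) - 2a*x = 0 => x* = (y - b)/(2a)
x* = (-6.9865 + 12)/(2*5) = 0.5014
f*(-6.9865) = (y-b)^2/(4a) = (-6.9865 + 12)^2/(4*5)
= 25.1352/20 = 1.2568


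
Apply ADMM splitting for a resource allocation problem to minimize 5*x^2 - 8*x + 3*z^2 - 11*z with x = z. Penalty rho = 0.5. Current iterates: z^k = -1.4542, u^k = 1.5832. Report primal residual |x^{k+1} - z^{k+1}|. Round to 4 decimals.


ADMM iteration with rho = 0.5, z^k = -1.4542, u^k = 1.5832
Step 1: x-update.
Minimize 5*x^2 - 8*x + (0.5/2)*(x + 1.4542 + 1.5832)^2
FOC: (2*5 + 0.5)*x = 8 + 0.5*(-1.4542 - 1.5832)
x^{k+1} = 0.6173
Step 2: z-update.
Minimize 3*z^2 - 11*z + (0.5/2)*(0.6173 - z + 1.5832)^2
FOC: (2*3 + 0.5)*z = 11 + 0.5*(0.6173 + 1.5832)
z^{k+1} = 1.8616
Step 3: u-update.
u^{k+1} = 1.5832 + 0.6173 - 1.8616 = 0.3389
Step 4: Primal residual = |0.6173 - 1.8616| = 1.2443


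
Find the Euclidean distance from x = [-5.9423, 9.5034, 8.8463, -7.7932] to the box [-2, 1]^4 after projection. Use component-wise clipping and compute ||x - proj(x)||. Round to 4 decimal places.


Project each component onto [-2, 1].
clip(-5.9423) = -2.0, clip(9.5034) = 1.0, clip(8.8463) = 1.0, clip(-7.7932) = -2.0
Projection = [-2.0, 1.0, 1.0, -2.0]
Squared diffs: [15.5417, 72.3078, 61.5644, 33.5612]
Distance = sqrt(182.9751) = 13.5268


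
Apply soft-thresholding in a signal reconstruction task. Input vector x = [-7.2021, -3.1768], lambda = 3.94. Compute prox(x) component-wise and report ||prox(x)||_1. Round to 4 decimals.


Soft-thresholding with lambda = 3.94:
prox(-7.2021) = sign(-7.2021)*max(|-7.2021| - 3.94, 0) = -3.2621
prox(-3.1768) = sign(-3.1768)*max(|-3.1768| - 3.94, 0) = 0.0
prox(x) = [-3.2621, 0.0]
||prox(x)||_1 = 3.2621 + 0.0 = 3.2621


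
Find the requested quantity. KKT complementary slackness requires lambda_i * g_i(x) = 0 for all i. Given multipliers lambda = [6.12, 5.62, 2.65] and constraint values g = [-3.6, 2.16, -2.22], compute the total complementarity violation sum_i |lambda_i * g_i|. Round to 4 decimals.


KKT complementary slackness check:
lambda_1 * g_1 = 6.12 * -3.6 = -22.032
lambda_2 * g_2 = 5.62 * 2.16 = 12.1392
lambda_3 * g_3 = 2.65 * -2.22 = -5.883
Total violation = 22.032 + 12.1392 + 5.883 = 40.0542


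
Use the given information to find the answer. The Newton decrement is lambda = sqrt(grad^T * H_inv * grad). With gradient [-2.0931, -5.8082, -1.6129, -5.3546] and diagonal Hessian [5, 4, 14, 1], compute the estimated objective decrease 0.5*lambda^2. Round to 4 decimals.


Step 1: H is diagonal, so H^(-1) * g = [-0.4186, -1.4521, -0.1152, -5.3546].
Step 2: g^T H^(-1) g = sum_i g_i^2 / H_ii
  = (-2.0931)^2/5 + (-5.8082)^2/4 + (-1.6129)^2/14 + (-5.3546)^2/1
  = 0.8762 + 8.4338 + 0.1858 + 28.6717 = 38.1676
Step 3: Objective decrease = 0.5 * g^T H^(-1) g = 19.0838


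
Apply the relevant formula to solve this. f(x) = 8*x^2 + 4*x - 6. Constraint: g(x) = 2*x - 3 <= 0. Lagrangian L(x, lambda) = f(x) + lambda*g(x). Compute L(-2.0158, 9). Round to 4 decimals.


Step 1: Evaluate f(x).
f(-2.0158) = 8*(-2.0158)^2 + 4*(-2.0158) - 6 = 18.4444
Step 2: Evaluate g(x).
g(-2.0158) = 2*-2.0158 - 3 = -7.0316
Step 3: Compute Lagrangian.
L = 18.4444 + 9*-7.0316 = -44.84


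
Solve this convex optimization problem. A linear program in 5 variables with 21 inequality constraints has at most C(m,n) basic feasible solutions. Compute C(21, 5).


Each vertex corresponds to some choice of n active constraints out of m, so the number of vertices is at most C(m, n) = m! / (n!(m-n)!).
m = 21, n = 5
Numerator: 21 * 20 * 19 * 18 * 17
Denominator: 5! = 120
C(21, 5) = 20349


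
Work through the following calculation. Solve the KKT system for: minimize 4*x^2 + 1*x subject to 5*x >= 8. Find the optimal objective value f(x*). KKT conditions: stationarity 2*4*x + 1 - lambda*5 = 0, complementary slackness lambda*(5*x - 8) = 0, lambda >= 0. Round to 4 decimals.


Step 1: Try lambda = 0 (constraint inactive).
x_unc = -1/(2*4) = -0.125
Check: 5*-0.125 = -0.625 < 8 -- violated!
Step 2: Constraint must be active: 5*x = 8
x* = 8/5 = 1.6
lambda = (2*4*1.6 + 1)/5 = 2.76
Step 3: Compute optimal value.
f(x*) = 4*1.6^2 + 1*1.6 = 11.84


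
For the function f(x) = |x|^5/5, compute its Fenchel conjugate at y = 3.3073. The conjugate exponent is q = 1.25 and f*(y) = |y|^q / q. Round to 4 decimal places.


The conjugate exponent q satisfies 1/p + 1/q = 1.
p = 5, so q = 5/(5 - 1) = 1.25
|y|^q = 3.3073^1.25 = 4.4601
f*(3.3073) = 4.4601 / 1.25 = 3.5681


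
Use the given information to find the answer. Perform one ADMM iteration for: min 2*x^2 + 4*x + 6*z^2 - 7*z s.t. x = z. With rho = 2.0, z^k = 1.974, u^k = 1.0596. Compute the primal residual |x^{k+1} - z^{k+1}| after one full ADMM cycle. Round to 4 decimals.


ADMM iteration with rho = 2.0, z^k = 1.974, u^k = 1.0596
Step 1: x-update.
Minimize 2*x^2 + 4*x + (2.0/2)*(x - 1.974 + 1.0596)^2
FOC: (2*2 + 2.0)*x = -4 + 2.0*(1.974 - 1.0596)
x^{k+1} = -0.3619
Step 2: z-update.
Minimize 6*z^2 - 7*z + (2.0/2)*(-0.3619 - z + 1.0596)^2
FOC: (2*6 + 2.0)*z = 7 + 2.0*(-0.3619 + 1.0596)
z^{k+1} = 0.5997
Step 3: u-update.
u^{k+1} = 1.0596 - 0.3619 - 0.5997 = 0.0981
Step 4: Primal residual = |-0.3619 - 0.5997| = 0.9615


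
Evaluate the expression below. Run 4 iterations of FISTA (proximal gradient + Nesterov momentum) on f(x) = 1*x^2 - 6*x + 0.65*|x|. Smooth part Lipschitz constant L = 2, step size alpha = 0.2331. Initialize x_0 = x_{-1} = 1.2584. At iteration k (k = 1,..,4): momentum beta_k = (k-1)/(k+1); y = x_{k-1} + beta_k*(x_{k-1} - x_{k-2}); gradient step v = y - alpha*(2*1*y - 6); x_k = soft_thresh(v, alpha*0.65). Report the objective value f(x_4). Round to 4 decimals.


FISTA on f(x) = 1*x^2 - 6*x + 0.65*|x|
L = 2, alpha = 0.2331
Iteration 1: beta = 0.0, y = 1.2584 + 0.0*(1.2584 - 1.2584) = 1.2584
  grad(y) = -3.4832, v = y - alpha*grad = 2.0703
  prox(v) = soft_thresh(2.0703, 0.1515) = 1.9188
Iteration 2: beta = 0.3333, y = 1.9188 + 0.3333*(1.9188 - 1.2584) = 2.139
  grad(y) = -1.7221, v = y - alpha*grad = 2.5404
  prox(v) = soft_thresh(2.5404, 0.1515) = 2.3889
Iteration 3: beta = 0.5, y = 2.3889 + 0.5*(2.3889 - 1.9188) = 2.6239
  grad(y) = -0.7522, v = y - alpha*grad = 2.7992
  prox(v) = soft_thresh(2.7992, 0.1515) = 2.6477
Iteration 4: beta = 0.6, y = 2.6477 + 0.6*(2.6477 - 2.3889) = 2.803
  grad(y) = -0.394, v = y - alpha*grad = 2.8949
  prox(v) = soft_thresh(2.8949, 0.1515) = 2.7433
f(x_4) = 1*2.7433^2 - 6*2.7433 + 0.65*|2.7433| = -7.151


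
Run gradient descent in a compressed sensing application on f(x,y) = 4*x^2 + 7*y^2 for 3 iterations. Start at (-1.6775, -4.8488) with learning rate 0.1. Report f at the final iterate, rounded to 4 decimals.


Gradient descent on f(x,y) = 4*x^2 + 7*y^2.
Starting point: (-1.6775, -4.8488), alpha = 0.1
Step 1: grad_x = 2*4*-1.6775 = -13.42, grad_y = 2*7*-4.8488 = -67.8832
  x_1 = -1.6775 - 0.1*-13.42 = -0.3355
  y_1 = -4.8488 - 0.1*-67.8832 = 1.9395
Step 2: grad_x = 2*4*-0.3355 = -2.684, grad_y = 2*7*1.9395 = 27.1533
  x_2 = -0.3355 - 0.1*-2.684 = -0.0671
  y_2 = 1.9395 - 0.1*27.1533 = -0.7758
Step 3: grad_x = 2*4*-0.0671 = -0.5368, grad_y = 2*7*-0.7758 = -10.8613
  x_3 = -0.0671 - 0.1*-0.5368 = -0.0134
  y_3 = -0.7758 - 0.1*-10.8613 = 0.3103
f(-0.0134, 0.3103) = 4*(-0.0134)^2 + 7*0.3103^2 = 0.6748


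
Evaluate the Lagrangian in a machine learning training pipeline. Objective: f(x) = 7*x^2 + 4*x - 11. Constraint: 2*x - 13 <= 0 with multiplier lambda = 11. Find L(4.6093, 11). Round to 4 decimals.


Step 1: Evaluate f(x).
f(4.6093) = 7*4.6093^2 + 4*4.6093 - 11 = 156.1567
Step 2: Evaluate g(x).
g(4.6093) = 2*4.6093 - 13 = -3.7814
Step 3: Compute Lagrangian.
L = 156.1567 + 11*-3.7814 = 114.5613


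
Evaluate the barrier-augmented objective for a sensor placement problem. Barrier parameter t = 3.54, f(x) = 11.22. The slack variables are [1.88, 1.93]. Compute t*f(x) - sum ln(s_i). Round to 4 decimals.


Step 1: Compute log-barrier.
ln values: [0.6313, 0.6575]
phi = -(0.6313 + 0.6575) = -1.2888
Step 2: Compute augmented objective.
t*f(x) = 3.54*11.22 = 39.7188
Total = 39.7188 - 1.2888 = 38.43


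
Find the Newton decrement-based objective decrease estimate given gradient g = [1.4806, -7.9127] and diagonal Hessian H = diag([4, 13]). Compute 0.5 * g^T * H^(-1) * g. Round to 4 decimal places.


Step 1: H is diagonal, so H^(-1) * g = [0.3702, -0.6087].
Step 2: g^T H^(-1) g = sum_i g_i^2 / H_ii
  = (1.4806)^2/4 + (-7.9127)^2/13
  = 0.548 + 4.8162 = 5.3643
Step 3: Objective decrease = 0.5 * g^T H^(-1) g = 2.6821


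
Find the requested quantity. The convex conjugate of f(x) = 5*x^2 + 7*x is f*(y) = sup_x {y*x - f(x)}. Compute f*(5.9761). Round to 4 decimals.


f*(y) = sup_x {y*x - a*x^2 - b*x} = sup_x {(y-b)*x - a*x^2}
FOC: (y - b) - 2a*x = 0 => x* = (y - b)/(2a)
x* = (5.9761 - 7)/(2*5) = -0.1024
f*(5.9761) = (y-b)^2/(4a) = (5.9761 - 7)^2/(4*5)
= 1.0484/20 = 0.0524


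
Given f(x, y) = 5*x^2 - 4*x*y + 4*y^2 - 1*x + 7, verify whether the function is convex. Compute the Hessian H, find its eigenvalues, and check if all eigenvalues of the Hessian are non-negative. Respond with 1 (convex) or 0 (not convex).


The Hessian of f(x,y) = 5*x^2 - 4*x*y + 4*y^2 - 1*x + 7 is:
H = [[10, -4], [-4, 8]]
Trace = 10 + 8 = 18
Determinant = 10*8 - (-4)^2 = 64
Discriminant = (18)^2 - 4*64 = 68.0
Eigenvalues: lambda_1 = 4.8769, lambda_2 = 13.1231
The function is convex.

1


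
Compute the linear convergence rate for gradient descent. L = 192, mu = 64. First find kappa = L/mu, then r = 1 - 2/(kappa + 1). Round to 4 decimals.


Step 1: Compute the condition number.
kappa = L/mu = 192/64 = 3.0
Step 2: Compute the convergence rate.
r = 1 - 2/(kappa + 1) = 1 - 2*mu/(L + mu) = (L - mu)/(L + mu) = 128/256 = 0.5


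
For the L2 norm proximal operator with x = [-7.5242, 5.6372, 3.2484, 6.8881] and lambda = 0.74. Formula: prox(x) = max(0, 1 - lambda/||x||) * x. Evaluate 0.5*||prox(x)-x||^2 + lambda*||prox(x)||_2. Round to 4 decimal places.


Step 1: Compute ||x||.
||x|| = 12.0992
Step 2: Compute scaling factor.
scale = max(0, 1 - 0.74/12.0992) = 0.9388
Step 3: prox(x) = [-7.064, 5.2924, 3.0497, 6.4668]
||prox(x)|| = 11.3592
Step 4: Proximal objective.
0.5*||prox-x||^2 = 0.2738
lambda*||prox|| = 8.4058
Total = 8.6796


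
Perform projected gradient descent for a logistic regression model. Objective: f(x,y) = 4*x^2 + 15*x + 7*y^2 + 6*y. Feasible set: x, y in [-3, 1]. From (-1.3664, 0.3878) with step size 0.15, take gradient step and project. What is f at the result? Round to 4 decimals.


Step 1: Compute gradient at (-1.3664, 0.3878).
grad_x = 2*4*-1.3664 + 15 = 4.0688
grad_y = 2*7*0.3878 + 6 = 11.4292
Step 2: Gradient step.
x_raw = -1.3664 - 0.15*4.0688 = -1.9767
y_raw = 0.3878 - 0.15*11.4292 = -1.3266
Step 3: Project onto [-3, 1].
x_proj = clip(-1.9767) = -1.9767
y_proj = clip(-1.3266) = -1.3266
Step 4: Evaluate f.
f(-1.9767, -1.3266) = -9.6619


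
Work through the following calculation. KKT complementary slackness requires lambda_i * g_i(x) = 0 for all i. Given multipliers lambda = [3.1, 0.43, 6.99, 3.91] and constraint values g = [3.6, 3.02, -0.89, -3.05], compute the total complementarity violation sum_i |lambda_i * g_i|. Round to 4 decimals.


KKT complementary slackness check:
lambda_1 * g_1 = 3.1 * 3.6 = 11.16
lambda_2 * g_2 = 0.43 * 3.02 = 1.2986
lambda_3 * g_3 = 6.99 * -0.89 = -6.2211
lambda_4 * g_4 = 3.91 * -3.05 = -11.9255
Total violation = 11.16 + 1.2986 + 6.2211 + 11.9255 = 30.6052


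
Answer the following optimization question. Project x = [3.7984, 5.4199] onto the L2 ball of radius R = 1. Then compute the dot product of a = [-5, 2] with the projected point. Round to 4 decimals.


Step 1: Compute ||x|| (intermediates to 6 decimals).
||x|| = sqrt(3.7984^2 + 5.4199^2) = 6.618395
Step 2: Project.
Since ||x|| > R, scale = R/||x|| = 1/6.618395 = 0.151094, proj(x) = scale * x
proj(x) = [0.573915, 0.818914]
Step 3: Dot product.
a^T * proj(x) = -5*0.573915 + 2*0.818914 = -1.2317


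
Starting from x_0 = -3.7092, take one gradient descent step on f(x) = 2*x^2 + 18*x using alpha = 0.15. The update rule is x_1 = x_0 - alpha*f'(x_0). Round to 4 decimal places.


We compute the gradient at x_0 and apply the update.
f'(x) = 4*x + 18
f'(-3.7092) = 4*-3.7092 + 18 = 3.1632
x_1 = -3.7092 - 0.15*3.1632 = -4.1837


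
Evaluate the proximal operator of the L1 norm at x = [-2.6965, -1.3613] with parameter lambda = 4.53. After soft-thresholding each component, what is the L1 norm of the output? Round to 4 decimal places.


Soft-thresholding with lambda = 4.53:
prox(-2.6965) = sign(-2.6965)*max(|-2.6965| - 4.53, 0) = 0.0
prox(-1.3613) = sign(-1.3613)*max(|-1.3613| - 4.53, 0) = 0.0
prox(x) = [0.0, 0.0]
||prox(x)||_1 = 0.0 + 0.0 = 0.0


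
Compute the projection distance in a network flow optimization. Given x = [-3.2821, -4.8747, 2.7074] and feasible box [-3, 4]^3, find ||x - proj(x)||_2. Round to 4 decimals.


Project each component onto [-3, 4].
clip(-3.2821) = -3.0, clip(-4.8747) = -3.0, clip(2.7074) = 2.7074
Projection = [-3.0, -3.0, 2.7074]
Squared diffs: [0.0796, 3.5145, 0.0]
Distance = sqrt(3.5941) = 1.8958


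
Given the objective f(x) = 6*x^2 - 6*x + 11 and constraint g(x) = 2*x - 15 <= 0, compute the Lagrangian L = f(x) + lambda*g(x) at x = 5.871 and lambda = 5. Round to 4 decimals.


Step 1: Evaluate f(x).
f(5.871) = 6*5.871^2 - 6*5.871 + 11 = 182.5858
Step 2: Evaluate g(x).
g(5.871) = 2*5.871 - 15 = -3.258
Step 3: Compute Lagrangian.
L = 182.5858 + 5*-3.258 = 166.2958


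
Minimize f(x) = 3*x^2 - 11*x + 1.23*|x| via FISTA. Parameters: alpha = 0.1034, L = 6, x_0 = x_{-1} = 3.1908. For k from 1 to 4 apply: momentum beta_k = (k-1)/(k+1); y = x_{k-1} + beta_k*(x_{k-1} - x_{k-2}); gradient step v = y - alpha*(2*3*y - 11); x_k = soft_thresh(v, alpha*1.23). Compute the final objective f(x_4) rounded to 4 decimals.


FISTA on f(x) = 3*x^2 - 11*x + 1.23*|x|
L = 6, alpha = 0.1034
Iteration 1: beta = 0.0, y = 3.1908 + 0.0*(3.1908 - 3.1908) = 3.1908
  grad(y) = 8.1448, v = y - alpha*grad = 2.3486
  prox(v) = soft_thresh(2.3486, 0.1272) = 2.2214
Iteration 2: beta = 0.3333, y = 2.2214 + 0.3333*(2.2214 - 3.1908) = 1.8983
  grad(y) = 0.39, v = y - alpha*grad = 1.858
  prox(v) = soft_thresh(1.858, 0.1272) = 1.7308
Iteration 3: beta = 0.5, y = 1.7308 + 0.5*(1.7308 - 2.2214) = 1.4855
  grad(y) = -2.0869, v = y - alpha*grad = 1.7013
  prox(v) = soft_thresh(1.7013, 0.1272) = 1.5741
Iteration 4: beta = 0.6, y = 1.5741 + 0.6*(1.5741 - 1.7308) = 1.4801
  grad(y) = -2.1194, v = y - alpha*grad = 1.6992
  prox(v) = soft_thresh(1.6992, 0.1272) = 1.5721
f(x_4) = 3*1.5721^2 - 11*1.5721 + 1.23*|1.5721| = -7.9449


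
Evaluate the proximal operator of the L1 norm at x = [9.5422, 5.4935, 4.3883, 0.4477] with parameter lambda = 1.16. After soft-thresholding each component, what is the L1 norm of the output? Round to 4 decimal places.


Soft-thresholding with lambda = 1.16:
prox(9.5422) = sign(9.5422)*max(|9.5422| - 1.16, 0) = 8.3822
prox(5.4935) = sign(5.4935)*max(|5.4935| - 1.16, 0) = 4.3335
prox(4.3883) = sign(4.3883)*max(|4.3883| - 1.16, 0) = 3.2283
prox(0.4477) = sign(0.4477)*max(|0.4477| - 1.16, 0) = 0.0
prox(x) = [8.3822, 4.3335, 3.2283, 0.0]
||prox(x)||_1 = 8.3822 + 4.3335 + 3.2283 + 0.0 = 15.944


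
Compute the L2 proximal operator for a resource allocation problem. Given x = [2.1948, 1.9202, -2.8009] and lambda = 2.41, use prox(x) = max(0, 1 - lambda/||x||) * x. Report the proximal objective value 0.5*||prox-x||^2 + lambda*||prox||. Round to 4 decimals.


Step 1: Compute ||x||.
||x|| = 4.0434
Step 2: Compute scaling factor.
scale = max(0, 1 - 2.41/4.0434) = 0.404
Step 3: prox(x) = [0.8866, 0.7757, -1.1315]
||prox(x)|| = 1.6334
Step 4: Proximal objective.
0.5*||prox-x||^2 = 2.9041
lambda*||prox|| = 3.9365
Total = 6.8406


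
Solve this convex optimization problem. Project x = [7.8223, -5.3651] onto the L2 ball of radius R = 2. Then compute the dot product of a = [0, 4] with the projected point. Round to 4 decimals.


Step 1: Compute ||x|| (intermediates to 6 decimals).
||x|| = sqrt(7.8223^2 + (-5.3651)^2) = 9.485393
Step 2: Project.
Since ||x|| > R, scale = R/||x|| = 2/9.485393 = 0.210851, proj(x) = scale * x
proj(x) = [1.64934, -1.131237]
Step 3: Dot product.
a^T * proj(x) = 0*1.64934 + 4*(-1.131237) = -4.5249


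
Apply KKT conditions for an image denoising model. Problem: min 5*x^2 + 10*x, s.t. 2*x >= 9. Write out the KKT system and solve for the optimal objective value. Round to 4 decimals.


Step 1: Try lambda = 0 (constraint inactive).
x_unc = -10/(2*5) = -1.0
Check: 2*-1.0 = -2.0 < 9 -- violated!
Step 2: Constraint must be active: 2*x = 9
x* = 9/2 = 4.5
lambda = (2*5*4.5 + 10)/2 = 27.5
Step 3: Compute optimal value.
f(x*) = 5*4.5^2 + 10*4.5 = 146.25


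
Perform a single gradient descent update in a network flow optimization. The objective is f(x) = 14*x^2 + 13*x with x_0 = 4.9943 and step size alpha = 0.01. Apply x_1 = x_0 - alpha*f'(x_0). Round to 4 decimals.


We compute the gradient at x_0 and apply the update.
f'(x) = 28*x + 13
f'(4.9943) = 28*4.9943 + 13 = 152.8404
x_1 = 4.9943 - 0.01*152.8404 = 3.4659


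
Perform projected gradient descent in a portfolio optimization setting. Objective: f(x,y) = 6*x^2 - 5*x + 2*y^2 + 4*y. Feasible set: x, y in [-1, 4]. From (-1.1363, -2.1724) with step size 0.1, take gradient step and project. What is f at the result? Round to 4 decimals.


Step 1: Compute gradient at (-1.1363, -2.1724).
grad_x = 2*6*-1.1363 - 5 = -18.6356
grad_y = 2*2*-2.1724 + 4 = -4.6896
Step 2: Gradient step.
x_raw = -1.1363 - 0.1*-18.6356 = 0.7273
y_raw = -2.1724 - 0.1*-4.6896 = -1.7034
Step 3: Project onto [-1, 4].
x_proj = clip(0.7273) = 0.7273
y_proj = clip(-1.7034) = -1.0
Step 4: Evaluate f.
f(0.7273, -1.0) = -2.4629


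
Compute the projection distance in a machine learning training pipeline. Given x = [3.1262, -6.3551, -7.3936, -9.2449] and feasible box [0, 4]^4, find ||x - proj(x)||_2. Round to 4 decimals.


Project each component onto [0, 4].
clip(3.1262) = 3.1262, clip(-6.3551) = 0.0, clip(-7.3936) = 0.0, clip(-9.2449) = 0.0
Projection = [3.1262, 0.0, 0.0, 0.0]
Squared diffs: [0.0, 40.3873, 54.6653, 85.4682]
Distance = sqrt(180.5208) = 13.4358


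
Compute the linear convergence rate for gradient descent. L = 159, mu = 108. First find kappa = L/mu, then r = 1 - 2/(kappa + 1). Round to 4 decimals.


Step 1: Compute the condition number.
kappa = L/mu = 159/108 = 1.4722
Step 2: Compute the convergence rate.
r = 1 - 2/(kappa + 1) = 1 - 2*mu/(L + mu) = (L - mu)/(L + mu) = 51/267 = 0.191
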